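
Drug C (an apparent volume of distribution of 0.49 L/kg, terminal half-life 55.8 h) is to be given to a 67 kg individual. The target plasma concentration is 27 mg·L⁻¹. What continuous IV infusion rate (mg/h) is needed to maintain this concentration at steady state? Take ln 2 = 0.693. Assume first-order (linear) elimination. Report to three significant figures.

11.0 mg/h

Vd(total) = 67 kg × 0.49 L/kg = 32.83 L
CL = 0.693 × Vd / t½ = 0.693 × 32.83 / 55.8 = 0.4077 L/h
Infusion rate = CL × Css = 0.4077 × 27 = 11.01 mg/h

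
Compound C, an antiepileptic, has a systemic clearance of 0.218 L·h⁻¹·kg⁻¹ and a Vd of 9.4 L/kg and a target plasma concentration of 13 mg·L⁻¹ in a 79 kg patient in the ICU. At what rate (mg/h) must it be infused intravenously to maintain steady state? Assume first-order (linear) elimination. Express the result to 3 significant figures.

CL = 0.218 L·h⁻¹·kg⁻¹ × 79 kg = 17.22 L/h
Infusion rate = CL · Css = 17.22 L/h × 13 mg/L = 223.9 mg/h

224 mg/h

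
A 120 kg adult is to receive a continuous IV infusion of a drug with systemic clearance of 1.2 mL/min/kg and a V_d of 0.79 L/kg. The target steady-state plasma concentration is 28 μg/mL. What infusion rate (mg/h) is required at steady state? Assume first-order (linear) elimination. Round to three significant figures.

242 mg/h

CL = 1.2 mL/min/kg × 120 kg = 144.0 mL/min = 144.0 × 60/1000 = 8.640 L/h
R₀ = 8.640 × 28 = 241.9 mg/h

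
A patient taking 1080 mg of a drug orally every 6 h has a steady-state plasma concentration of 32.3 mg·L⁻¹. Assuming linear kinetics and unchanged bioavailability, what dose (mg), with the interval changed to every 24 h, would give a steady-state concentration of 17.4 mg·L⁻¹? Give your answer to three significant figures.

2330 mg

With linear kinetics, Css is proportional to dose rate (D/τ) at fixed clearance.
D₂ = D₁ × (Css,target / Css,current) × (τ₂/τ₁) = 1080 × (17.4/32.3) × (24/6) = 2327 mg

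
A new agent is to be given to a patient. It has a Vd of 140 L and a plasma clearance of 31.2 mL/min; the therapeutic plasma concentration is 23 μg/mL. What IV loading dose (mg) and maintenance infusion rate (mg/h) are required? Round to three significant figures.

Loading: fill Vd to C_target → 140.0 L × 23 mg/L = 3220 mg
CL = 31.2 mL/min = 31.2 × 0.06 = 1.872 L/h
Maintenance: replace elimination → rate = CL × Css = 1.872 × 23 = 43.06 mg/h

(a) 3220 mg; (b) 43.1 mg/h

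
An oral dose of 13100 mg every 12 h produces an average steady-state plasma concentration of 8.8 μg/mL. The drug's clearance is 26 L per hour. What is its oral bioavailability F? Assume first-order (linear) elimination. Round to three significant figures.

F·D/τ = CL·Css at steady state → F = CL·Css·τ / D.
F = 26 × 8.8 × 12 / 13100 = 0.210

0.210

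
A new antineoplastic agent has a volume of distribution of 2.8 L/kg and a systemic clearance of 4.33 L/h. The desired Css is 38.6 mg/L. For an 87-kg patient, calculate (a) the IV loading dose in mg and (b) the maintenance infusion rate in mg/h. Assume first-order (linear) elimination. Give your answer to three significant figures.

Vd(total) = 87 kg × 2.8 L/kg = 243.6 L
Loading dose = Vd × C = 243.6 × 38.6 = 9403 mg
Infusion rate = 4.330 L/h × 38.6 mg/L = 167.1 mg/h

(a) 9400 mg; (b) 167 mg/h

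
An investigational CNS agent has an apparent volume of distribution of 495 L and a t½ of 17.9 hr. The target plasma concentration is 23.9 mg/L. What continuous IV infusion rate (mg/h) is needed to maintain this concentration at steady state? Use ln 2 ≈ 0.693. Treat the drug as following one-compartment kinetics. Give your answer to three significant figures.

458 mg/h

CL = 0.693 × Vd / t½ = 0.693 × 495.0 / 17.9 = 19.16 L/h
Infusion rate = CL × Css = 19.16 × 23.9 = 457.9 mg/h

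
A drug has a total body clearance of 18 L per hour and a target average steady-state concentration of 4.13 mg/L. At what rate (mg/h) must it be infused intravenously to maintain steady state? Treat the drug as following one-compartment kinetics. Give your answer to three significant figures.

74.3 mg/h

At steady state, infusion rate equals elimination rate: rate in = CL × Css.
R₀ = 18.00 × 4.13 = 74.34 mg/h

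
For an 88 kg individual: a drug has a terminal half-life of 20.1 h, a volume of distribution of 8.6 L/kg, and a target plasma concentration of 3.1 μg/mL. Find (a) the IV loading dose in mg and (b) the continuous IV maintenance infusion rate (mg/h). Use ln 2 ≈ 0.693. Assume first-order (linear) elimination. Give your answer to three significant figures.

Vd(total) = 88 kg × 8.6 L/kg = 756.8 L
LD = Vd × C = 756.8 × 3.1 = 2346 mg
CL = 0.693 × Vd / t½ = 0.693 × 756.8 / 20.1 = 26.09 L/h
Infusion rate = CL × Css = 26.09 × 3.1 = 80.88 mg/h

(a) 2350 mg; (b) 80.9 mg/h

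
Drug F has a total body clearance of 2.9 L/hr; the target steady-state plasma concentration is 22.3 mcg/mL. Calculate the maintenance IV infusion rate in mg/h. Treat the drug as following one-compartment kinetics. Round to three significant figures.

R₀ = 2.900 × 22.3 = 64.67 mg/h

64.7 mg/h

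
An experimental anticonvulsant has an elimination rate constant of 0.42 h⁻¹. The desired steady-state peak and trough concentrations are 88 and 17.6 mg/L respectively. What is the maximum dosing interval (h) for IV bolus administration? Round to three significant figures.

3.83 h

Between IV bolus doses, concentration decays as C = C₀·e^(−kτ), so C_peak/C_trough = e^(kτ).
τ_max = ln(C_peak/C_trough) / k = ln(88/17.6) / 0.4200 = 1.609 / 0.4200 = 3.831 h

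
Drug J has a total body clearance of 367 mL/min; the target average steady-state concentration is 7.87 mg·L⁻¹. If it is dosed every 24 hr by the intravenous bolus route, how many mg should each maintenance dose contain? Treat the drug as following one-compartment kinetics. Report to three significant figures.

Convert clearance: 367 mL/min × 60 min/h ÷ 1000 mL/L = 22.02 L/h
At steady state, dose per interval replaces the amount cleared in that interval: D/τ = CL·Css.
D = CL × Css × τ = 22.02 × 7.87 × 24 = 4159 mg

4160 mg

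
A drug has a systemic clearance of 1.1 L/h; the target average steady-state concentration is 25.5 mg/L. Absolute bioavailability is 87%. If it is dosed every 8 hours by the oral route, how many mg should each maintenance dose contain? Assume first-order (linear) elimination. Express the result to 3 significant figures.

258 mg

D = CL × Css × τ / F = 1.100 × 25.5 × 8 / 0.87 = 257.9 mg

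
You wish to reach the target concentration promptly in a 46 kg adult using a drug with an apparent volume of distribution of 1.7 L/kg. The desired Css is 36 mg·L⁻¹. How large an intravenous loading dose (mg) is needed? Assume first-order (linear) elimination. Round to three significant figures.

Total Vd = 1.7 × 46 = 78.20 L
The loading dose fills Vd to the target concentration.
LD = Vd × C = 78.20 × 36.00 = 2815 mg

2820 mg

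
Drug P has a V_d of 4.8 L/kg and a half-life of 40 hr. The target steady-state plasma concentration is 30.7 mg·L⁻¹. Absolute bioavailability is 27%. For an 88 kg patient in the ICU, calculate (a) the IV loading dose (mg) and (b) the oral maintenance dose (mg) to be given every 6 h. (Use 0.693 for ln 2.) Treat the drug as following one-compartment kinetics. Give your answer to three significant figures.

(a) 13000 mg; (b) 4990 mg

Vd = 4.8 L/kg × 88 kg = 422.4 L
LD = Vd × C = 422.4 × 30.7 = 12970 mg
CL = 0.693 × Vd / t½ = 0.693 × 422.4 / 40 = 7.318 L/h
D = CL × Css × τ / F = 7.318 × 30.7 × 6 / 0.27 = 4993 mg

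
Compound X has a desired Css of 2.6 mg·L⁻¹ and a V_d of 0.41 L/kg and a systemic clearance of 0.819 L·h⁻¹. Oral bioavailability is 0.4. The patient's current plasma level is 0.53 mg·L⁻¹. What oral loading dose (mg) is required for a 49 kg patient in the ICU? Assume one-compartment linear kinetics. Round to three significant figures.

104 mg

Vd = 0.41 L/kg × 49 kg = 20.09 L
Loading dose depends on Vd (not clearance): it fills the distribution volume.
Concentration deficit ΔC = 2.6 − 0.53 = 2.070 mg/L
LD = Vd × ΔC / F = 20.09 × 2.070 / 0.4 = 104.0 mg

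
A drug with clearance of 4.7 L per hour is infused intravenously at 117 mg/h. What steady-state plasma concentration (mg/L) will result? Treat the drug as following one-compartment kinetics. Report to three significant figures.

Css = rate / CL = 117 / 4.700 = 24.89 mg/L

24.9 mg/L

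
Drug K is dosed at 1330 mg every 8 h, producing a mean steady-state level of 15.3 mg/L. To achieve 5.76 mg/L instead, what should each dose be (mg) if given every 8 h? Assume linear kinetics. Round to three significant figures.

With linear kinetics, Css is proportional to dose rate (D/τ) at fixed clearance.
D₂ = D₁ × (Css,target / Css,current) = 1330 × 5.76/15.3 = 500.7 mg

501 mg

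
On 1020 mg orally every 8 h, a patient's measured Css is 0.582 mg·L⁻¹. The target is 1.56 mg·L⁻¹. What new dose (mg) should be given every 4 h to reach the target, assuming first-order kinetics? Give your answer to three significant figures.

For first-order elimination, Css ∝ F·D/(CL·τ); F and CL are unchanged, so Css ∝ D/τ.
D₂ = D₁ × (Css,target / Css,current) × (τ₂/τ₁) = 1020 × (1.56/0.582) × (4/8) = 1367 mg

1370 mg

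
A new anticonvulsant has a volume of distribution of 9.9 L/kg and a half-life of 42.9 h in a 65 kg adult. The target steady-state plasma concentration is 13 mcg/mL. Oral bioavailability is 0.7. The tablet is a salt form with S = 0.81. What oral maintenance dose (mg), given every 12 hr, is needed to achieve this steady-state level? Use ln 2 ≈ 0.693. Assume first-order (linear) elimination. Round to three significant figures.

Total Vd = 9.9 × 65 = 643.5 L
k = 0.693/42.9 = 0.01615 h⁻¹, so CL = k·Vd = 0.01615 × 643.5 = 10.39 L/h
D = CL × Css × τ / F / S = 10.39 × 13 × 12 / 0.7 / 0.81 = 2859 mg

2860 mg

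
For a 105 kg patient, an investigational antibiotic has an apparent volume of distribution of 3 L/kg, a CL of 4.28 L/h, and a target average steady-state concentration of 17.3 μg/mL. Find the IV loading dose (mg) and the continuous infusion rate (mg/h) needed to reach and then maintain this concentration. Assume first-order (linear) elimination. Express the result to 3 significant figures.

(a) 5450 mg; (b) 74.0 mg/h

Total Vd = 3 × 105 = 315.0 L
Loading dose = Vd × C = 315.0 × 17.3 = 5450 mg
Infusion rate = 4.280 L/h × 17.3 mg/L = 74.04 mg/h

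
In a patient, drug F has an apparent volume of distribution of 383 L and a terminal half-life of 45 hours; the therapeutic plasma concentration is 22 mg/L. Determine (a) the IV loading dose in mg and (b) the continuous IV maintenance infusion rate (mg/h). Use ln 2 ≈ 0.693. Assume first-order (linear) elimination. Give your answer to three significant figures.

LD = Vd × C = 383.0 × 22 = 8426 mg
CL = 0.693 × Vd / t½ = 0.693 × 383.0 / 45 = 5.898 L/h
Infusion rate = CL × Css = 5.898 × 22 = 129.8 mg/h

(a) 8430 mg; (b) 130 mg/h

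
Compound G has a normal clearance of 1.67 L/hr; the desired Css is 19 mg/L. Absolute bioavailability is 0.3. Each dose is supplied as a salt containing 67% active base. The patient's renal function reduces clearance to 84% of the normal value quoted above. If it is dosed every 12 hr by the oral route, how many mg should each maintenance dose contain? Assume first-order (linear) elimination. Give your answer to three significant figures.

1590 mg

Patient clearance = 0.84 × 1.670 = 1.403 L/h
D = CL × Css × τ / F / S = 1.403 × 19 × 12 / 0.3 / 0.67 = 1591 mg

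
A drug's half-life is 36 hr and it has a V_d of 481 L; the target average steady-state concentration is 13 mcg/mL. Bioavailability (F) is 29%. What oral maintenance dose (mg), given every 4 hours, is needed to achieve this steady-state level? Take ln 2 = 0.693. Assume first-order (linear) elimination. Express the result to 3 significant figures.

CL = ln 2 · Vd / t½ = 0.693 × 481.0 / 36 = 9.259 L/h
D = CL × Css × τ / F = 9.259 × 13 × 4 / 0.29 = 1660 mg

1660 mg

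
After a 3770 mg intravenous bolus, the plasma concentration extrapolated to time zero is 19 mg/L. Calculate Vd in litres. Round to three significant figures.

Immediately after an IV bolus, C₀ = Dose / Vd, so Vd = Dose / C₀.
Vd = 3770 / 19 = 198.4 L

198 L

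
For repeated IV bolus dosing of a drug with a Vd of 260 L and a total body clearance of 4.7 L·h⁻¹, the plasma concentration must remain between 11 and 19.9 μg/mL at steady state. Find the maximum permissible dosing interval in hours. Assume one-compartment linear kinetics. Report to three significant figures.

k = CL / Vd = 4.700 / 260.0 = 0.01808 h⁻¹
Between IV bolus doses, concentration decays as C = C₀·e^(−kτ), so C_peak/C_trough = e^(kτ).
τ_max = ln(C_peak/C_trough) / k = ln(19.9/11) / 0.01808 = 0.5928 / 0.01808 = 32.79 h

32.8 h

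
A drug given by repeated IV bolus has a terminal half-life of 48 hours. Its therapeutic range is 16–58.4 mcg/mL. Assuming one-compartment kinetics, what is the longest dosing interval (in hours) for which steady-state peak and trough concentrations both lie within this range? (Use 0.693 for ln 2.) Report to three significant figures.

89.7 h

k = 0.693 / t½ = 0.693 / 48 = 0.01444 h⁻¹
Between IV bolus doses, concentration decays as C = C₀·e^(−kτ), so C_peak/C_trough = e^(kτ).
τ_max = ln(C_peak/C_trough) / k = ln(58.4/16) / 0.01444 = 1.295 / 0.01444 = 89.68 h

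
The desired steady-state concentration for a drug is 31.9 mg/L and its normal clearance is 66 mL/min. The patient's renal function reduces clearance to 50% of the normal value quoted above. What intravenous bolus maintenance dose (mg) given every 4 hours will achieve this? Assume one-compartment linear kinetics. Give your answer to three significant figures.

253 mg

CL = 66 mL/min = 66 × 0.06 = 3.960 L/h
Patient clearance = 0.5 × 3.960 = 1.980 L/h
At steady state, dose per interval replaces the amount cleared in that interval: D/τ = CL·Css.
D = CL × Css × τ = 1.980 × 31.9 × 4 = 252.6 mg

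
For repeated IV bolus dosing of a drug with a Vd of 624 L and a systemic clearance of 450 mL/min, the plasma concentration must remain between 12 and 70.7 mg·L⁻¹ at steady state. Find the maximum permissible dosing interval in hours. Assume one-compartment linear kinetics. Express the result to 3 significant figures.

CL = 450 mL/min × 60/1000 = 27.00 L/h
k = CL / Vd = 27.00 / 624.0 = 0.04327 h⁻¹
Between IV bolus doses, concentration decays as C = C₀·e^(−kτ), so C_peak/C_trough = e^(kτ).
τ_max = ln(C_peak/C_trough) / k = ln(70.7/12) / 0.04327 = 1.774 / 0.04327 = 41.00 h

41.0 h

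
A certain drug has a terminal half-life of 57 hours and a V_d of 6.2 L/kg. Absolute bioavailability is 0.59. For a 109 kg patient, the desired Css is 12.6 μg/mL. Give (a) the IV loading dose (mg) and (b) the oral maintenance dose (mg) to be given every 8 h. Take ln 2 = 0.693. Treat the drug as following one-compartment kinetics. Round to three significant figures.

(a) 8520 mg; (b) 1400 mg

Vd = 6.2 L/kg × 109 kg = 675.8 L
LD = Vd × C = 675.8 × 12.6 = 8515 mg
CL = 0.693 × Vd / t½ = 0.693 × 675.8 / 57 = 8.216 L/h
D = CL × Css × τ / F = 8.216 × 12.6 × 8 / 0.59 = 1404 mg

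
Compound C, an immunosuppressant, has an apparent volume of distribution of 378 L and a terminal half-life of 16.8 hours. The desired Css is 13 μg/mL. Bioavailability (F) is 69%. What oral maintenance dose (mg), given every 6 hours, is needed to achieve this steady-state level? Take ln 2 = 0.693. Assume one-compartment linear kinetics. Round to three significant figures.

k = 0.693/16.8 = 0.04125 h⁻¹, so CL = k·Vd = 0.04125 × 378.0 = 15.59 L/h
D = CL × Css × τ / F = 15.59 × 13 × 6 / 0.69 = 1762 mg

1760 mg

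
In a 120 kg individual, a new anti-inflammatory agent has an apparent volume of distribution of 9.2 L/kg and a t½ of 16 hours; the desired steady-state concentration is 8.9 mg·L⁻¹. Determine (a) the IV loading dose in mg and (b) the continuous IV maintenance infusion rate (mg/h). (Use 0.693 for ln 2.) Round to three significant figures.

(a) 9830 mg; (b) 426 mg/h

Vd(total) = 120 kg × 9.2 L/kg = 1104 L
LD = Vd × C = 1104 × 8.9 = 9826 mg
CL = 0.693 × Vd / t½ = 0.693 × 1104 / 16 = 47.82 L/h
Infusion rate = CL × Css = 47.82 × 8.9 = 425.6 mg/h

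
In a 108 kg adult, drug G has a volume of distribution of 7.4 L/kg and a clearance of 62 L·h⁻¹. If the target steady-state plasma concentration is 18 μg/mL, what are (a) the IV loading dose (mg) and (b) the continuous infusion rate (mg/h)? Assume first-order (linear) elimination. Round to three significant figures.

Vd = 7.4 L/kg × 108 kg = 799.2 L
LD = Vd · C_target = 799.2 × 18 = 14390 mg
Infusion rate = 62.00 L/h × 18 mg/L = 1116 mg/h

(a) 14400 mg; (b) 1120 mg/h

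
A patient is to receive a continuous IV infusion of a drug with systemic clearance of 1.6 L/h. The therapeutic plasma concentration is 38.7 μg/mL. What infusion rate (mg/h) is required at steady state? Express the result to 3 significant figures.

61.9 mg/h

At steady state, infusion rate equals elimination rate: rate in = CL × Css.
R₀ = 1.600 × 38.7 = 61.92 mg/h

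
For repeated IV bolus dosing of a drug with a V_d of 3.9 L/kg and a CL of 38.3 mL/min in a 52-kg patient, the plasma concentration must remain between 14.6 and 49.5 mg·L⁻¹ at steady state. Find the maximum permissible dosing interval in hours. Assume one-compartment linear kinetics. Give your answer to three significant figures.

Vd = 3.9 L/kg × 52 kg = 202.8 L
Convert clearance: 38.3 mL/min × 60 min/h ÷ 1000 mL/L = 2.298 L/h
k = CL / Vd = 2.298 / 202.8 = 0.01133 h⁻¹
Between IV bolus doses, concentration decays as C = C₀·e^(−kτ), so C_peak/C_trough = e^(kτ).
τ_max = ln(C_peak/C_trough) / k = ln(49.5/14.6) / 0.01133 = 1.221 / 0.01133 = 107.8 h

108 h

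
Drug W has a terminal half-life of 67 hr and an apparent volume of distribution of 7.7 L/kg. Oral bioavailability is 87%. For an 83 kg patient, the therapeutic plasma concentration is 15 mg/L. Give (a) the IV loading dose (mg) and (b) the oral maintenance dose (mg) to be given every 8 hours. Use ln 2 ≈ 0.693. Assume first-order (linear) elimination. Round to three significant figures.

(a) 9590 mg; (b) 912 mg

Vd(total) = 83 kg × 7.7 L/kg = 639.1 L
LD = Vd × C = 639.1 × 15 = 9587 mg
CL = 0.693 × Vd / t½ = 0.693 × 639.1 / 67 = 6.610 L/h
D = CL × Css × τ / F = 6.610 × 15 × 8 / 0.87 = 911.7 mg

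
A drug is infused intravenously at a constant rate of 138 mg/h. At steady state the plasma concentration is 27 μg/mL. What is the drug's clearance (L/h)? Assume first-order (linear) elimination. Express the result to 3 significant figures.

At steady state, infusion rate = CL × Css, so CL = rate / Css.
CL = 138 / 27 = 5.111 L/h

5.11 L/h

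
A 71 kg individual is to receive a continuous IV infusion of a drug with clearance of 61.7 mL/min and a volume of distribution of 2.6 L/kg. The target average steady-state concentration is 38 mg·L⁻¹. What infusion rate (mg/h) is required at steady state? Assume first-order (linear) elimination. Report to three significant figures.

CL = 61.7 mL/min × 60/1000 = 3.702 L/h
Vd does not affect the maintenance rate; only clearance governs steady-state input.
Infusion rate = CL · Css = 3.702 L/h × 38 mg/L = 140.7 mg/h

141 mg/h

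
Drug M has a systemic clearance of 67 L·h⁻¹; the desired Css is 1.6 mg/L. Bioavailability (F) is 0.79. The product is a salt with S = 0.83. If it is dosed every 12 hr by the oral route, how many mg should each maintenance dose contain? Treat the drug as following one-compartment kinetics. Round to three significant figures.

D = CL × Css × τ / F / S = 67.00 × 1.6 × 12 / 0.79 / 0.83 = 1962 mg

1960 mg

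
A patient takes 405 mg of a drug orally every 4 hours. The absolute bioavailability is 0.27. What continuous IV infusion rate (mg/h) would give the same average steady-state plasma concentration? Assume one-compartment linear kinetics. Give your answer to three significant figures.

Equivalent systemic input: infusion rate = F·D/τ.
Rate = 0.27 × 405 / 4 = 27.34 mg/h

27.3 mg/h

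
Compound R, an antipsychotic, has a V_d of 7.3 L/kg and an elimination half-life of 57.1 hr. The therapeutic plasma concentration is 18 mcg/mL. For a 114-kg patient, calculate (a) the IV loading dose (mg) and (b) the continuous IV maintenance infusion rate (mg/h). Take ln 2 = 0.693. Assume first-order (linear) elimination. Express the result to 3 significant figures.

(a) 15000 mg; (b) 182 mg/h

Total Vd = 7.3 × 114 = 832.2 L
LD = Vd × C = 832.2 × 18 = 14980 mg
CL = 0.693 × Vd / t½ = 0.693 × 832.2 / 57.1 = 10.10 L/h
Infusion rate = CL × Css = 10.10 × 18 = 181.8 mg/h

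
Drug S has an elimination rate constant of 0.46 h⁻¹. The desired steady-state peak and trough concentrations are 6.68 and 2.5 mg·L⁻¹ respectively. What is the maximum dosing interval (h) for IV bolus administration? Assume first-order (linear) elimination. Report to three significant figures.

Between IV bolus doses, concentration decays as C = C₀·e^(−kτ), so C_peak/C_trough = e^(kτ).
τ_max = ln(C_peak/C_trough) / k = ln(6.68/2.5) / 0.4600 = 0.9828 / 0.4600 = 2.137 h

2.14 h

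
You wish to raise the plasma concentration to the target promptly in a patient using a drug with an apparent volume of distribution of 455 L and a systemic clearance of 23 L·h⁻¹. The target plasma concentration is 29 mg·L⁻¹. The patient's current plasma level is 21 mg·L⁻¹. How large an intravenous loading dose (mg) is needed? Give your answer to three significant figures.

Concentration deficit ΔC = 29 − 21 = 8.000 mg/L
LD = Vd × ΔC = 455.0 × 8.000 = 3640 mg

3640 mg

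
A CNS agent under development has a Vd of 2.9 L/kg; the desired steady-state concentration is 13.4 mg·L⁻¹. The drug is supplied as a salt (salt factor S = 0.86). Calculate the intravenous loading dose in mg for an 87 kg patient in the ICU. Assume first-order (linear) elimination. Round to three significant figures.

Total Vd = 2.9 × 87 = 252.3 L
The loading dose fills Vd to the target concentration.
LD = Vd × C / S = 252.3 × 13.40 / 0.86 = 3931 mg

3930 mg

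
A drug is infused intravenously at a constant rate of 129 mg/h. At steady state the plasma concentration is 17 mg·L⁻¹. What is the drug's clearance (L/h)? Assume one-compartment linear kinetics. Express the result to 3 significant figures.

At steady state, infusion rate = CL × Css, so CL = rate / Css.
CL = 129 / 17 = 7.588 L/h

7.59 L/h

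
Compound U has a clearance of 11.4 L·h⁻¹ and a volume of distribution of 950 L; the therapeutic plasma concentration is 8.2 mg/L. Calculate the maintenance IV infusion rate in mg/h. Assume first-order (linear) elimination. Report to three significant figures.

93.5 mg/h

Infusion rate = CL · Css = 11.40 L/h × 8.2 mg/L = 93.48 mg/h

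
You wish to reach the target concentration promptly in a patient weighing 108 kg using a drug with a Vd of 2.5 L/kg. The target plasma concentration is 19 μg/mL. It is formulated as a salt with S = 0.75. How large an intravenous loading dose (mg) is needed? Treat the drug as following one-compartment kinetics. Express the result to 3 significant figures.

Total Vd = 2.5 × 108 = 270.0 L
LD = Vd × C / S = 270.0 × 19.00 / 0.75 = 6840 mg

6840 mg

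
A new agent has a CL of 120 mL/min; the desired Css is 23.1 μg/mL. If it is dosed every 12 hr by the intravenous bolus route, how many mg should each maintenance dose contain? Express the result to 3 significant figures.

CL = 120 mL/min = 120 × 0.06 = 7.200 L/h
At steady state, dose per interval replaces the amount cleared in that interval: D/τ = CL·Css.
D = CL × Css × τ = 7.200 × 23.1 × 12 = 1996 mg

2000 mg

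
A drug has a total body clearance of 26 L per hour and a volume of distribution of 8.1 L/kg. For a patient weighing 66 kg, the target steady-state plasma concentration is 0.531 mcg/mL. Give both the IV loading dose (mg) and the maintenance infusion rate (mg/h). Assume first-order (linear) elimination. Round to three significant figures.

Total Vd = 8.1 × 66 = 534.6 L
Loading: fill Vd to C_target → 534.6 L × 0.531 mg/L = 283.9 mg
Infusion rate = 26.00 L/h × 0.531 mg/L = 13.81 mg/h

(a) 284 mg; (b) 13.8 mg/h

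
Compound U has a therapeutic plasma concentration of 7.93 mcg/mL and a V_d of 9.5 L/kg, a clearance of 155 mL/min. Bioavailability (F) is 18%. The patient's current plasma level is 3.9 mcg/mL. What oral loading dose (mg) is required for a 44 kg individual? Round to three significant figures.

9360 mg

Vd = 9.5 L/kg × 44 kg = 418.0 L
Concentration deficit ΔC = 7.93 − 3.9 = 4.030 mg/L
LD = Vd × ΔC / F = 418.0 × 4.030 / 0.18 = 9359 mg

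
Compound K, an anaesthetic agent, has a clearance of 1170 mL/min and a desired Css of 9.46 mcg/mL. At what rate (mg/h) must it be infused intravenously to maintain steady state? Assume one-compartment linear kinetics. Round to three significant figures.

CL = 1170 mL/min = 1170 × 0.06 = 70.20 L/h
Rate = CL × Css = 70.20 × 9.46 = 664.1 mg/h

664 mg/h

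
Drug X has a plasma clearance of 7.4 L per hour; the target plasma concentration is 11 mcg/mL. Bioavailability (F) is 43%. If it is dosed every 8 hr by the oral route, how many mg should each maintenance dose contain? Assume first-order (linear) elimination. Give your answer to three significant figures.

1510 mg

At steady state, dose per interval replaces the amount cleared in that interval: F·D/τ = CL·Css.
D = CL × Css × τ / F = 7.400 × 11 × 8 / 0.43 = 1514 mg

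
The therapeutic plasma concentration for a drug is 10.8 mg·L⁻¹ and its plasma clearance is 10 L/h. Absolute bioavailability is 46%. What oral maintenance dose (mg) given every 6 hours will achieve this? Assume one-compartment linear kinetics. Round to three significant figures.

At steady state, dose per interval replaces the amount cleared in that interval: F·D/τ = CL·Css.
D = CL × Css × τ / F = 10.00 × 10.8 × 6 / 0.46 = 1409 mg

1410 mg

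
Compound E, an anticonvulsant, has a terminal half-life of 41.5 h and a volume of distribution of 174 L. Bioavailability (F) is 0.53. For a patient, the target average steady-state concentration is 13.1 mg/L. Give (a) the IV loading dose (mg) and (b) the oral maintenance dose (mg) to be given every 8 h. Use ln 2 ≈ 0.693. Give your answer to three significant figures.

LD = Vd × C = 174.0 × 13.1 = 2279 mg
CL = 0.693 × Vd / t½ = 0.693 × 174.0 / 41.5 = 2.906 L/h
D = CL × Css × τ / F = 2.906 × 13.1 × 8 / 0.53 = 574.6 mg

(a) 2280 mg; (b) 575 mg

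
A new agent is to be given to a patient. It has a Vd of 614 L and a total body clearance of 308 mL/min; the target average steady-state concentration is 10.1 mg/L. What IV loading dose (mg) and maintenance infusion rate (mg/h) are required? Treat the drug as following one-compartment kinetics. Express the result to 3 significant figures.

(a) 6200 mg; (b) 187 mg/h

Loading: fill Vd to C_target → 614.0 L × 10.1 mg/L = 6201 mg
CL = 308 mL/min = 308 × 0.06 = 18.48 L/h
Maintenance infusion rate = CL × Css = 18.48 × 10.1 = 186.6 mg/h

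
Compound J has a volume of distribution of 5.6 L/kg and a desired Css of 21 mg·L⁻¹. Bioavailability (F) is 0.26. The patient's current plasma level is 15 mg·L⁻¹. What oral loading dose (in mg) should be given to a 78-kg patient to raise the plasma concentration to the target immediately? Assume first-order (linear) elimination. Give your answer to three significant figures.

10100 mg

Vd(total) = 78 kg × 5.6 L/kg = 436.8 L
Concentration deficit ΔC = 21 − 15 = 6.000 mg/L
LD = Vd × ΔC / F = 436.8 × 6.000 / 0.26 = 10080 mg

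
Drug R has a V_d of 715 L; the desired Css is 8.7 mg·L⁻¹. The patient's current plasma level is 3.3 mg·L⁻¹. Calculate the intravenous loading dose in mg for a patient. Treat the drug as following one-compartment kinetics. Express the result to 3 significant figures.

3860 mg

Concentration deficit ΔC = 8.7 − 3.3 = 5.400 mg/L
LD = Vd × ΔC = 715.0 × 5.400 = 3861 mg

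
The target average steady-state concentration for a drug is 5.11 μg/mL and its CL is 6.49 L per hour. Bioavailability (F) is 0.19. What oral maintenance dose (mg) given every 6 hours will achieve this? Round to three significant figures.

D = CL × Css × τ / F = 6.490 × 5.11 × 6 / 0.19 = 1047 mg

1050 mg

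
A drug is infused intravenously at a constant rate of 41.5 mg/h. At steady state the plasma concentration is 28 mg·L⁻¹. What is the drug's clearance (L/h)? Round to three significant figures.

1.48 L/h

At steady state, infusion rate = CL × Css, so CL = rate / Css.
CL = 41.5 / 28 = 1.482 L/h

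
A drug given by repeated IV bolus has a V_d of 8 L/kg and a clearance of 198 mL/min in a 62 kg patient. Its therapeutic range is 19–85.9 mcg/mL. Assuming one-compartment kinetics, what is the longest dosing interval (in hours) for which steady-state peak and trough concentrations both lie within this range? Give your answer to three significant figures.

Vd(total) = 62 kg × 8 L/kg = 496.0 L
CL = 198 mL/min = 198 × 0.06 = 11.88 L/h
k = CL / Vd = 11.88 / 496.0 = 0.02395 h⁻¹
Between IV bolus doses, concentration decays as C = C₀·e^(−kτ), so C_peak/C_trough = e^(kτ).
τ_max = ln(C_peak/C_trough) / k = ln(85.9/19) / 0.02395 = 1.509 / 0.02395 = 63.01 h

63.0 h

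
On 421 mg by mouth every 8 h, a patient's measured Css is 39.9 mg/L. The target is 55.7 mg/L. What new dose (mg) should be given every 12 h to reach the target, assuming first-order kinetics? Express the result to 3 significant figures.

882 mg

For first-order elimination, Css ∝ F·D/(CL·τ); F and CL are unchanged, so Css ∝ D/τ.
D₂ = D₁ × (Css,target / Css,current) × (τ₂/τ₁) = 421 × (55.7/39.9) × (12/8) = 881.6 mg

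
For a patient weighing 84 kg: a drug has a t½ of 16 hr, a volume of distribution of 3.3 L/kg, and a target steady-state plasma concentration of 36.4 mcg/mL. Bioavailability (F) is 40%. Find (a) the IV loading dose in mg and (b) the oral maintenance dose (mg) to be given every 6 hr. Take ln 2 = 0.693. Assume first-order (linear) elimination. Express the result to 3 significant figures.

(a) 10100 mg; (b) 6560 mg

Vd = 3.3 L/kg × 84 kg = 277.2 L
LD = Vd × C = 277.2 × 36.4 = 10090 mg
CL = 0.693 × Vd / t½ = 0.693 × 277.2 / 16 = 12.01 L/h
D = CL × Css × τ / F = 12.01 × 36.4 × 6 / 0.4 = 6557 mg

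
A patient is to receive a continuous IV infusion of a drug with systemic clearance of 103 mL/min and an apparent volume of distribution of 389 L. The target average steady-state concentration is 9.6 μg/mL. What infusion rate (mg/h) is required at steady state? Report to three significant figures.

59.3 mg/h

CL = 103 mL/min = 103 × 0.06 = 6.180 L/h
At steady state, infusion rate equals elimination rate: rate in = CL × Css.
R₀ = 6.180 × 9.6 = 59.33 mg/h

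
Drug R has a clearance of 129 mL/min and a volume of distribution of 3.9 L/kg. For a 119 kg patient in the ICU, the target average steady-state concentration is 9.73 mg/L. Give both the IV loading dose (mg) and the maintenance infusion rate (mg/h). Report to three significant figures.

Vd(total) = 119 kg × 3.9 L/kg = 464.1 L
Loading: fill Vd to C_target → 464.1 L × 9.73 mg/L = 4516 mg
CL = 129 mL/min × 60/1000 = 7.740 L/h
Maintenance infusion rate = CL × Css = 7.740 × 9.73 = 75.31 mg/h

(a) 4520 mg; (b) 75.3 mg/h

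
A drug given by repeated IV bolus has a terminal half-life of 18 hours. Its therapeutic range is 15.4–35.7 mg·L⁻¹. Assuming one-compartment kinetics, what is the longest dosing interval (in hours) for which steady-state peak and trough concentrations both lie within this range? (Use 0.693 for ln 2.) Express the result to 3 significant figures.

21.8 h

k = 0.693 / t½ = 0.693 / 18 = 0.03850 h⁻¹
Between IV bolus doses, concentration decays as C = C₀·e^(−kτ), so C_peak/C_trough = e^(kτ).
τ_max = ln(C_peak/C_trough) / k = ln(35.7/15.4) / 0.03850 = 0.8408 / 0.03850 = 21.84 h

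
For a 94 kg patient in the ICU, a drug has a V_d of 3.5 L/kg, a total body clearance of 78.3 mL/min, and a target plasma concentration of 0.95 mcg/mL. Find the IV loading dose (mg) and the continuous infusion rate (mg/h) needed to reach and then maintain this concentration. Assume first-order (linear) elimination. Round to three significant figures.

Total Vd = 3.5 × 94 = 329.0 L
Loading: fill Vd to C_target → 329.0 L × 0.95 mg/L = 312.6 mg
CL = 78.3 mL/min × 60/1000 = 4.698 L/h
Maintenance: replace elimination → rate = CL × Css = 4.698 × 0.95 = 4.463 mg/h

(a) 313 mg; (b) 4.46 mg/h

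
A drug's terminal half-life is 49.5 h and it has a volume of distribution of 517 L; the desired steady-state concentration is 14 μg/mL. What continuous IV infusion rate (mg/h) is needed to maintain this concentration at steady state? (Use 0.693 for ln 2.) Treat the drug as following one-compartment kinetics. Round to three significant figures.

CL = 0.693 × Vd / t½ = 0.693 × 517.0 / 49.5 = 7.238 L/h
Infusion rate = CL × Css = 7.238 × 14 = 101.3 mg/h

101 mg/h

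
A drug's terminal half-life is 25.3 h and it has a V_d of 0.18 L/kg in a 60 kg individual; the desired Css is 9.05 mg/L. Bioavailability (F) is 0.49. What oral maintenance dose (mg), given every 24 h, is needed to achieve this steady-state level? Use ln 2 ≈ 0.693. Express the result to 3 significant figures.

131 mg

Vd(total) = 60 kg × 0.18 L/kg = 10.80 L
CL = ln 2 · Vd / t½ = 0.693 × 10.80 / 25.3 = 0.2958 L/h
D = CL × Css × τ / F = 0.2958 × 9.05 × 24 / 0.49 = 131.1 mg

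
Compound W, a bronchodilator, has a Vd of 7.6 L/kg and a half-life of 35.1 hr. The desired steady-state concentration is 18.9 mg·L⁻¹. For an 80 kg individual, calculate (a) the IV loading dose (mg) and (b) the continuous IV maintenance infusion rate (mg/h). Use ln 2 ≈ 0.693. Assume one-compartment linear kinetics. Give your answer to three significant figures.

Vd = 7.6 L/kg × 80 kg = 608.0 L
LD = Vd × C = 608.0 × 18.9 = 11490 mg
CL = 0.693 × Vd / t½ = 0.693 × 608.0 / 35.1 = 12.00 L/h
Infusion rate = CL × Css = 12.00 × 18.9 = 226.8 mg/h

(a) 11500 mg; (b) 227 mg/h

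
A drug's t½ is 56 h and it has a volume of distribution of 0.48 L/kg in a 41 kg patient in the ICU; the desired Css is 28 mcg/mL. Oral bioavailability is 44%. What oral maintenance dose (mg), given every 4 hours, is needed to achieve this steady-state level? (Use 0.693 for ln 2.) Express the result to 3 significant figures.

Vd(total) = 41 kg × 0.48 L/kg = 19.68 L
CL = 0.693 × Vd / t½ = 0.693 × 19.68 / 56 = 0.2435 L/h
D = CL × Css × τ / F = 0.2435 × 28 × 4 / 0.44 = 61.98 mg

62.0 mg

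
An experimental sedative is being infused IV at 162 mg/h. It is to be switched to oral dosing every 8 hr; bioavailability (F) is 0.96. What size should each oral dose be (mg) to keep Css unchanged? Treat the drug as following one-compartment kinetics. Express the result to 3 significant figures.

To maintain the same Css, the systemic dosing rate must be unchanged: F·D/τ = infusion rate.
D = rate × τ / F = 162 × 8 / 0.96 = 1350 mg

1350 mg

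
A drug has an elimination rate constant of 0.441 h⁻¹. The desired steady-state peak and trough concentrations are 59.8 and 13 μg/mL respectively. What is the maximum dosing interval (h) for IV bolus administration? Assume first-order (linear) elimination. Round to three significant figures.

3.46 h

Between IV bolus doses, concentration decays as C = C₀·e^(−kτ), so C_peak/C_trough = e^(kτ).
τ_max = ln(C_peak/C_trough) / k = ln(59.8/13) / 0.4410 = 1.526 / 0.4410 = 3.460 h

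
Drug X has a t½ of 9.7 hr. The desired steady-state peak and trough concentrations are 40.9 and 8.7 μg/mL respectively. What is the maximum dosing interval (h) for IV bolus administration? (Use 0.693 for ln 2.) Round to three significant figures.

21.7 h

k = 0.693 / t½ = 0.693 / 9.7 = 0.07144 h⁻¹
Between IV bolus doses, concentration decays as C = C₀·e^(−kτ), so C_peak/C_trough = e^(kτ).
τ_max = ln(C_peak/C_trough) / k = ln(40.9/8.7) / 0.07144 = 1.548 / 0.07144 = 21.67 h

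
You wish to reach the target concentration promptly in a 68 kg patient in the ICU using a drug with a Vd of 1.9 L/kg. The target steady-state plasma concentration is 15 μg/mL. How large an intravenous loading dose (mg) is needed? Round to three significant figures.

1940 mg

Total Vd = 1.9 × 68 = 129.2 L
LD = Vd × C = 129.2 × 15.00 = 1938 mg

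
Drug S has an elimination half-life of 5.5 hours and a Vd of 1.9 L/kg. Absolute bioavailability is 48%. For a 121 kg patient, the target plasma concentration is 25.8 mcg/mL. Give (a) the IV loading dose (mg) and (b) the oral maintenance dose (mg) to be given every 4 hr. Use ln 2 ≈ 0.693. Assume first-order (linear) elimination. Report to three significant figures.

(a) 5930 mg; (b) 6230 mg

Vd(total) = 121 kg × 1.9 L/kg = 229.9 L
LD = Vd × C = 229.9 × 25.8 = 5931 mg
CL = 0.693 × Vd / t½ = 0.693 × 229.9 / 5.5 = 28.97 L/h
D = CL × Css × τ / F = 28.97 × 25.8 × 4 / 0.48 = 6229 mg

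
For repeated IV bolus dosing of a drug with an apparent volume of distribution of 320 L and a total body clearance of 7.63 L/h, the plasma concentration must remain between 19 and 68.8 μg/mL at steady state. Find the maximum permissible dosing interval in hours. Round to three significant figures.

k = CL / Vd = 7.630 / 320.0 = 0.02384 h⁻¹
Between IV bolus doses, concentration decays as C = C₀·e^(−kτ), so C_peak/C_trough = e^(kτ).
τ_max = ln(C_peak/C_trough) / k = ln(68.8/19) / 0.02384 = 1.287 / 0.02384 = 53.98 h

54.0 h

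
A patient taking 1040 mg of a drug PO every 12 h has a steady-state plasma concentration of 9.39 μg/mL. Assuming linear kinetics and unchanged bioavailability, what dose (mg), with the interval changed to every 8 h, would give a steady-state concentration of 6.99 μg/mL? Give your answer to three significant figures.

For first-order elimination, Css ∝ F·D/(CL·τ); F and CL are unchanged, so Css ∝ D/τ.
D₂ = D₁ × (Css,target / Css,current) × (τ₂/τ₁) = 1040 × (6.99/9.39) × (8/12) = 516.1 mg

516 mg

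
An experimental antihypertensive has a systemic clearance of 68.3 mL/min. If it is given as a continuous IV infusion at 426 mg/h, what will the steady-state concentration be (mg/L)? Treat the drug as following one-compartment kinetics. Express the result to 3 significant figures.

104 mg/L

CL = 68.3 mL/min × 60/1000 = 4.098 L/h
Css = rate / CL = 426 / 4.098 = 104.0 mg/L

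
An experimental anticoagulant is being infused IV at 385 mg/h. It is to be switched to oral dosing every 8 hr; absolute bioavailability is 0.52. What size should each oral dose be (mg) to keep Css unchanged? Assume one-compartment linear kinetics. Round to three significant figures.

5920 mg

To maintain the same Css, the systemic dosing rate must be unchanged: F·D/τ = infusion rate.
D = rate × τ / F = 385 × 8 / 0.52 = 5923 mg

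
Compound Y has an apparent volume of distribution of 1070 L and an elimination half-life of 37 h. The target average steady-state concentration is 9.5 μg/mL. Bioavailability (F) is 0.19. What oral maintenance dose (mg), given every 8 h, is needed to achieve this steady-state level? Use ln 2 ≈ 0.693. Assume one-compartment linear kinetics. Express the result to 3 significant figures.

8020 mg

CL = ln 2 · Vd / t½ = 0.693 × 1070 / 37 = 20.04 L/h
D = CL × Css × τ / F = 20.04 × 9.5 × 8 / 0.19 = 8016 mg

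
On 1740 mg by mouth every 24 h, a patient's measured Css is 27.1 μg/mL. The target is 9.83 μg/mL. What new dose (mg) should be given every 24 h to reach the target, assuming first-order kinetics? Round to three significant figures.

631 mg

With linear kinetics, Css is proportional to dose rate (D/τ) at fixed clearance.
D₂ = D₁ × (Css,target / Css,current) = 1740 × 9.83/27.1 = 631.2 mg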